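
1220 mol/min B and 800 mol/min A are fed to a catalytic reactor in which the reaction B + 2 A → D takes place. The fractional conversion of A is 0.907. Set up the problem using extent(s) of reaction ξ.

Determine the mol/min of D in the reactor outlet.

363 mol/min

A reacted = 0.907 × 800 = 725.6 mol/min; ν_A = −2, so ξ = 725.6/2 = 362.8 mol/min.
Outlet amounts (n = n₀ + ν ξ):
  B: 1220 − 1(362.8) = 857.2
  A: 800 − 2(362.8) = 74.4
  D: 0 + 1(362.8) = 362.8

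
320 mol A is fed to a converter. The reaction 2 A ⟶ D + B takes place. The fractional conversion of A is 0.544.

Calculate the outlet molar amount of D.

A reacted = 0.544 × 320 = 174.1 mol; ν_A = −2, so ξ = 174.1/2 = 87.04 mol.
Outlet amounts (n = n₀ + ν ξ):
  A: 320 − 2(87.04) = 145.9
  D: 0 + 1(87.04) = 87.04
  B: 0 + 1(87.04) = 87.04

87 mol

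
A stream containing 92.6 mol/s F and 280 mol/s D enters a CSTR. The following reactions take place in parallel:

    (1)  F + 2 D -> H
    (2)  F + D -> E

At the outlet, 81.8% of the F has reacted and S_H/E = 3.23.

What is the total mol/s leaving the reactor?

Conversion of F: F consumed = 0.818 × 92.6 = 75.75 mol/s = 1ξ₁ + 1ξ₂.
Selectivity: 1ξ₁ / (1ξ₂) = 3.23 → ξ₁ = 3.23 ξ₂.
Substitute: (1·3.23 + 1) ξ₂ = 75.75 → ξ₂ = 17.91 mol/s, ξ₁ = 57.84 mol/s.
Outlet amounts (n = n₀ + Σ ν·ξ):
  F: 92.6 − 1(57.84) − 1(17.91) = 16.85
  D: 280 − 2(57.84) − 1(17.91) = 146.4
  H: 0 + 1(57.84) = 57.84
  E: 0 + 1(17.91) = 17.91
Total out = 16.85 + 146.4 + 57.84 + 17.91 = 239 mol/s.

239 mol/s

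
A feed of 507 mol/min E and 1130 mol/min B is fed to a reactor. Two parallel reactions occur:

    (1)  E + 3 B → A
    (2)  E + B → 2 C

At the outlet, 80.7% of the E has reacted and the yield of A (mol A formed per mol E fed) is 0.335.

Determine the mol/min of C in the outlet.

Yield of A: 1ξ₁ / 507 = 0.335 → ξ₁ = 169.8 mol/min.
Conversion of E: 1ξ₁ + 1ξ₂ = 0.807 × 507 = 409.1 → ξ₂ = 239.3 mol/min.
Outlet amounts (n = n₀ + Σ ν·ξ):
  E: 507 − 1(169.8) − 1(239.3) = 97.85
  B: 1130 − 3(169.8) − 1(239.3) = 381.2
  A: 0 + 1(169.8) = 169.8
  C: 0 + 2(239.3) = 478.6

479 mol/min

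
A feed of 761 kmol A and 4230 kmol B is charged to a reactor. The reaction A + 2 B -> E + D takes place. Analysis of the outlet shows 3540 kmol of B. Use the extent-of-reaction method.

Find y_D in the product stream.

0.0743

For B: n = n₀ − 2ξ → 3540 = 4230 − 2ξ, giving ξ = 345 kmol.
Outlet amounts (n = n₀ + ν ξ):
  A: 761 − 1(345) = 416
  B: 4230 − 2(345) = 3540
  E: 0 + 1(345) = 345
  D: 0 + 1(345) = 345
Total out = 4646 kmol; y_D = 345 / 4646 = 0.07426.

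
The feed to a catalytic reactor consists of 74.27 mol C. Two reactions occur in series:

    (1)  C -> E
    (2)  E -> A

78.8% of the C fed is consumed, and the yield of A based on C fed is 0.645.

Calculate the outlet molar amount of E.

10.6 mol

Conversion of C: C consumed = 1ξ₁ = 0.788 × 74.27 → ξ₁ = 58.52 mol.
Yield of A: 1ξ₂ / 74.27 = 0.645 → ξ₂ = 47.9 mol.
Outlet amounts (n = n₀ + Σ ν·ξ):
  C: 74.27 − 1(58.52) = 15.75
  E: 0 + 1(58.52) − 1(47.9) = 10.62
  A: 0 + 1(47.9) = 47.9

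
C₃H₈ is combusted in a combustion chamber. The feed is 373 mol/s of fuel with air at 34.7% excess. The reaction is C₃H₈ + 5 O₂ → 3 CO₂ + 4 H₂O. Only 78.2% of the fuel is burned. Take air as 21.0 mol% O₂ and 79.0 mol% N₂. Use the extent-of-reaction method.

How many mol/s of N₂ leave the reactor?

Stoichiometric O₂ = 5 × 373 = 1865 mol/s; O₂ fed = 1865 × 1.347 = 2512 mol/s.
N₂ fed = 2512 × 79/21 = 9450 mol/s.
Fuel reacted = 0.782 × 373 → ξ = 291.7 mol/s.
Outlet (n = n₀ + ν ξ):
  C₃H₈: 373 − 1(291.7) = 81.31
  O₂: 2512 − 5(291.7) = 1054
  N₂: 9450 (inert)
  CO₂: 0 + 3(291.7) = 875.1
  H₂O: 0 + 4(291.7) = 1167

9450 mol/s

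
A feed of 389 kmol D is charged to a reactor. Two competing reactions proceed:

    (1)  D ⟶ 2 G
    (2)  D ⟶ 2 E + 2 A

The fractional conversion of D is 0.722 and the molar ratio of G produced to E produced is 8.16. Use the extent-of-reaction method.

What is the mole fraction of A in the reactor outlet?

Conversion of D: D consumed = 0.722 × 389 = 280.9 kmol = 1ξ₁ + 1ξ₂.
Selectivity: 2ξ₁ / (2ξ₂) = 8.16 → ξ₁ = 8.16 ξ₂.
Substitute: (1·8.16 + 1) ξ₂ = 280.9 → ξ₂ = 30.66 kmol, ξ₁ = 250.2 kmol.
Outlet amounts (n = n₀ + Σ ν·ξ):
  D: 389 − 1(250.2) − 1(30.66) = 108.1
  G: 0 + 2(250.2) = 500.4
  E: 0 + 2(30.66) = 61.32
  A: 0 + 2(30.66) = 61.32
Total out = 731.2 kmol; y_A = 61.32 / 731.2 = 0.08387.

0.0839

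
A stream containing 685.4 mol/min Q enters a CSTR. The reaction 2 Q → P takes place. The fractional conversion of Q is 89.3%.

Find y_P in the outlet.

Q reacted = 0.893 × 685.4 = 612.1 mol/min; ν_Q = −2, so ξ = 612.1/2 = 306 mol/min.
Outlet amounts (n = n₀ + ν ξ):
  Q: 685.4 − 2(306) = 73.34
  P: 0 + 1(306) = 306
Total out = 379.4 mol/min; y_P = 306 / 379.4 = 0.8067.

0.807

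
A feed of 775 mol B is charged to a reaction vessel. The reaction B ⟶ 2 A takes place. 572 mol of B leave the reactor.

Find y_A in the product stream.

0.415

For B: n = n₀ − 1ξ → 572 = 775 − 1ξ, giving ξ = 203 mol.
Outlet amounts (n = n₀ + ν ξ):
  B: 775 − 1(203) = 572
  A: 0 + 2(203) = 406
Total out = 978 mol; y_A = 406 / 978 = 0.4151.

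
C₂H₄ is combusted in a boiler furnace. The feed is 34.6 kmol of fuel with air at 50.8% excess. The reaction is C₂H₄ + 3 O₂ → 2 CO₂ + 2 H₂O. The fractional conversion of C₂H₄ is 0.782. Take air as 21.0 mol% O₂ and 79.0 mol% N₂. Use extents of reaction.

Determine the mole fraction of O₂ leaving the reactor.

0.0966

Stoichiometric O₂ = 3 × 34.6 = 103.8 kmol; O₂ fed = 103.8 × 1.508 = 156.5 kmol.
N₂ fed = 156.5 × 79/21 = 588.9 kmol.
Fuel reacted = 0.782 × 34.6 → ξ = 27.06 kmol.
Outlet (n = n₀ + ν ξ):
  C₂H₄: 34.6 − 1(27.06) = 7.543
  O₂: 156.5 − 3(27.06) = 75.36
  N₂: 588.9 (inert)
  CO₂: 0 + 2(27.06) = 54.11
  H₂O: 0 + 2(27.06) = 54.11
Total out = 780 kmol; y_O₂ = 75.36 / 780 = 0.09662.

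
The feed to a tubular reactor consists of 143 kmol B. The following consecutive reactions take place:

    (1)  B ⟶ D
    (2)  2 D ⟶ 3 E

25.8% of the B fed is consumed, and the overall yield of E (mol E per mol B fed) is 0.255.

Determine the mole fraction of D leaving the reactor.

0.0811

Conversion of B: B consumed = 1ξ₁ = 0.258 × 143 → ξ₁ = 36.89 kmol.
Yield of E: 3ξ₂ / 143 = 0.255 → ξ₂ = 12.16 kmol.
Outlet amounts (n = n₀ + Σ ν·ξ):
  B: 143 − 1(36.89) = 106.1
  D: 0 + 1(36.89) − 2(12.16) = 12.58
  E: 0 + 3(12.16) = 36.47
Total out = 155.2 kmol; y_D = 12.58 / 155.2 = 0.08111.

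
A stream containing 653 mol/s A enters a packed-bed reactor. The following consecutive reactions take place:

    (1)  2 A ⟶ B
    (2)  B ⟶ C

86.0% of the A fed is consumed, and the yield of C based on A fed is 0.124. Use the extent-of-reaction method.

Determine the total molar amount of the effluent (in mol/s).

Conversion of A: A consumed = 2ξ₁ = 0.86 × 653 → ξ₁ = 280.8 mol/s.
Yield of C: 1ξ₂ / 653 = 0.124 → ξ₂ = 80.97 mol/s.
Outlet amounts (n = n₀ + Σ ν·ξ):
  A: 653 − 2(280.8) = 91.42
  B: 0 + 1(280.8) − 1(80.97) = 199.8
  C: 0 + 1(80.97) = 80.97
Total out = 91.42 + 199.8 + 80.97 = 372.2 mol/s.

372 mol/s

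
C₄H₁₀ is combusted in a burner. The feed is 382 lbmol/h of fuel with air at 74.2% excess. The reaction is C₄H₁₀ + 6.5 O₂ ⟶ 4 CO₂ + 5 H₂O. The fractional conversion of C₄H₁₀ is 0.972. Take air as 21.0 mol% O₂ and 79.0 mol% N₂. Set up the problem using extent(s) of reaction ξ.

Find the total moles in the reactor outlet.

21500 lbmol/h

Stoichiometric O₂ = 6.5 × 382 = 2483 lbmol/h; O₂ fed = 2483 × 1.742 = 4325 lbmol/h.
N₂ fed = 4325 × 79/21 = 16270 lbmol/h.
Fuel reacted = 0.972 × 382 → ξ = 371.3 lbmol/h.
Outlet (n = n₀ + ν ξ):
  C₄H₁₀: 382 − 1(371.3) = 10.7
  O₂: 4325 − 6.5(371.3) = 1912
  N₂: 16270 (inert)
  CO₂: 0 + 4(371.3) = 1485
  H₂O: 0 + 5(371.3) = 1857
Total out = 10.7 + 1912 + 16270 + 1485 + 1857 = 21540 lbmol/h.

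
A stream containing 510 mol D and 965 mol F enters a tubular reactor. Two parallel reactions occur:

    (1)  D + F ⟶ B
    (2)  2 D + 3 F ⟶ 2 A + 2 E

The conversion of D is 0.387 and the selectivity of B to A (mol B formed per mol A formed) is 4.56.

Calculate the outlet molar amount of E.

35.5 mol

Conversion of D: D consumed = 0.387 × 510 = 197.4 mol = 1ξ₁ + 2ξ₂.
Selectivity: 1ξ₁ / (2ξ₂) = 4.56 → ξ₁ = 9.12 ξ₂.
Substitute: (1·9.12 + 2) ξ₂ = 197.4 → ξ₂ = 17.75 mol, ξ₁ = 161.9 mol.
Outlet amounts (n = n₀ + Σ ν·ξ):
  D: 510 − 1(161.9) − 2(17.75) = 312.6
  F: 965 − 1(161.9) − 3(17.75) = 749.9
  B: 0 + 1(161.9) = 161.9
  A: 0 + 2(17.75) = 35.5
  E: 0 + 2(17.75) = 35.5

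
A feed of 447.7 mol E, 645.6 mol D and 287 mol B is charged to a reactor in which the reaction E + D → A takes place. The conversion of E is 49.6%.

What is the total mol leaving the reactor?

E reacted = 0.496 × 447.7 = 222.1 mol; ν_E = −1, so ξ = 222.1/1 = 222.1 mol.
Outlet amounts (n = n₀ + ν ξ):
  E: 447.7 − 1(222.1) = 225.6
  D: 645.6 − 1(222.1) = 423.5
  A: 0 + 1(222.1) = 222.1
  B: 287 (inert)
Total out = 225.6 + 423.5 + 222.1 + 287 = 1158 mol.

1160 mol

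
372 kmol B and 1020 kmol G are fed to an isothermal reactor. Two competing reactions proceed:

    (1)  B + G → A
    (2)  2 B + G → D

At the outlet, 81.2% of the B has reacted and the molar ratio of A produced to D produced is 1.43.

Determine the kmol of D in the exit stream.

Conversion of B: B consumed = 0.812 × 372 = 302.1 kmol = 1ξ₁ + 2ξ₂.
Selectivity: 1ξ₁ / (1ξ₂) = 1.43 → ξ₁ = 1.43 ξ₂.
Substitute: (1·1.43 + 2) ξ₂ = 302.1 → ξ₂ = 88.07 kmol, ξ₁ = 125.9 kmol.
Outlet amounts (n = n₀ + Σ ν·ξ):
  B: 372 − 1(125.9) − 2(88.07) = 69.94
  G: 1020 − 1(125.9) − 1(88.07) = 806
  A: 0 + 1(125.9) = 125.9
  D: 0 + 1(88.07) = 88.07

88.1 kmol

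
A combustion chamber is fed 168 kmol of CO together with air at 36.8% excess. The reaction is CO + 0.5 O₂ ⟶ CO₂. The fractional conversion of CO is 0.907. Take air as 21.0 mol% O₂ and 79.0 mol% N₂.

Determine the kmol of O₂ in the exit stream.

38.7 kmol

Stoichiometric O₂ = 0.5 × 168 = 84 kmol; O₂ fed = 84 × 1.368 = 114.9 kmol.
N₂ fed = 114.9 × 79/21 = 432.3 kmol.
Fuel reacted = 0.907 × 168 → ξ = 152.4 kmol.
Outlet (n = n₀ + ν ξ):
  CO: 168 − 1(152.4) = 15.62
  O₂: 114.9 − 0.5(152.4) = 38.72
  N₂: 432.3 (inert)
  CO₂: 0 + 1(152.4) = 152.4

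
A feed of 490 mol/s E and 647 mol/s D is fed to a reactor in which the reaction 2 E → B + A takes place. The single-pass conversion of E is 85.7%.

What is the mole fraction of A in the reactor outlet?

E reacted = 0.857 × 490 = 419.9 mol/s; ν_E = −2, so ξ = 419.9/2 = 210 mol/s.
Outlet amounts (n = n₀ + ν ξ):
  E: 490 − 2(210) = 70.07
  B: 0 + 1(210) = 210
  A: 0 + 1(210) = 210
  D: 647 (inert)
Total out = 1137 mol/s; y_A = 210 / 1137 = 0.1847.

0.185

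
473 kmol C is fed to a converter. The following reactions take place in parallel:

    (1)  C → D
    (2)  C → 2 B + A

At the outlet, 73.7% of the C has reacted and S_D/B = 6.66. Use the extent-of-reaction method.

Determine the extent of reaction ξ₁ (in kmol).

Conversion of C: C consumed = 0.737 × 473 = 348.6 kmol = 1ξ₁ + 1ξ₂.
Selectivity: 1ξ₁ / (2ξ₂) = 6.66 → ξ₁ = 13.32 ξ₂.
Substitute: (1·13.32 + 1) ξ₂ = 348.6 → ξ₂ = 24.34 kmol, ξ₁ = 324.3 kmol.
Outlet amounts (n = n₀ + Σ ν·ξ):
  C: 473 − 1(324.3) − 1(24.34) = 124.4
  D: 0 + 1(324.3) = 324.3
  B: 0 + 2(24.34) = 48.69
  A: 0 + 1(24.34) = 24.34

ξ₁ = 324 kmol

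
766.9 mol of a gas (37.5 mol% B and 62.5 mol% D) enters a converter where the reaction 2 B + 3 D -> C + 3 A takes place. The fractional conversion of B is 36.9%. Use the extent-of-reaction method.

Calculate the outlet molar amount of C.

B reacted = 0.369 × 287.6 = 106.1 mol; ν_B = −2, so ξ = 106.1/2 = 53.06 mol.
Outlet amounts (n = n₀ + ν ξ):
  B: 287.6 − 2(53.06) = 181.5
  D: 479.3 − 3(53.06) = 320.1
  C: 0 + 1(53.06) = 53.06
  A: 0 + 3(53.06) = 159.2

53.1 mol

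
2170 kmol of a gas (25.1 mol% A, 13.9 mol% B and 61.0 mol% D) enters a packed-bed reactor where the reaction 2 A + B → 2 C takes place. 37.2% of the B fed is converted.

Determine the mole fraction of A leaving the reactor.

B reacted = 0.372 × 301.6 = 112.2 kmol; ν_B = −1, so ξ = 112.2/1 = 112.2 kmol.
Outlet amounts (n = n₀ + ν ξ):
  A: 544.7 − 2(112.2) = 320.3
  B: 301.6 − 1(112.2) = 189.4
  C: 0 + 2(112.2) = 224.4
  D: 1324 (inert)
Total out = 2058 kmol; y_A = 320.3 / 2058 = 0.1556.

0.156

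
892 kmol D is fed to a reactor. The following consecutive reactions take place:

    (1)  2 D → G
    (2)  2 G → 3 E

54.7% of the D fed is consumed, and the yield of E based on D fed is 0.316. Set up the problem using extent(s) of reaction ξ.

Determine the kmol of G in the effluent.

56 kmol

Conversion of D: D consumed = 2ξ₁ = 0.547 × 892 → ξ₁ = 244 kmol.
Yield of E: 3ξ₂ / 892 = 0.316 → ξ₂ = 93.96 kmol.
Outlet amounts (n = n₀ + Σ ν·ξ):
  D: 892 − 2(244) = 404.1
  G: 0 + 1(244) − 2(93.96) = 56.05
  E: 0 + 3(93.96) = 281.9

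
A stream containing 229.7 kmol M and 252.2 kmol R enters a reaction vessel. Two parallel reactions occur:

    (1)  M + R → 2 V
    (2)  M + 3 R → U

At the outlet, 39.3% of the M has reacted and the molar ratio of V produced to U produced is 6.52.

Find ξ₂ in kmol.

ξ₂ = 21.2 kmol

Conversion of M: M consumed = 0.393 × 229.7 = 90.27 kmol = 1ξ₁ + 1ξ₂.
Selectivity: 2ξ₁ / (1ξ₂) = 6.52 → ξ₁ = 3.26 ξ₂.
Substitute: (1·3.26 + 1) ξ₂ = 90.27 → ξ₂ = 21.19 kmol, ξ₁ = 69.08 kmol.
Outlet amounts (n = n₀ + Σ ν·ξ):
  M: 229.7 − 1(69.08) − 1(21.19) = 139.4
  R: 252.2 − 1(69.08) − 3(21.19) = 119.5
  V: 0 + 2(69.08) = 138.2
  U: 0 + 1(21.19) = 21.19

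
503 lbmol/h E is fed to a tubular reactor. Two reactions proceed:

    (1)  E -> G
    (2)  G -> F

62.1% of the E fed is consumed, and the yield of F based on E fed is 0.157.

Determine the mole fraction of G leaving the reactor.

0.464

Conversion of E: E consumed = 1ξ₁ = 0.621 × 503 → ξ₁ = 312.4 lbmol/h.
Yield of F: 1ξ₂ / 503 = 0.157 → ξ₂ = 78.97 lbmol/h.
Outlet amounts (n = n₀ + Σ ν·ξ):
  E: 503 − 1(312.4) = 190.6
  G: 0 + 1(312.4) − 1(78.97) = 233.4
  F: 0 + 1(78.97) = 78.97
Total out = 503 lbmol/h; y_G = 233.4 / 503 = 0.464.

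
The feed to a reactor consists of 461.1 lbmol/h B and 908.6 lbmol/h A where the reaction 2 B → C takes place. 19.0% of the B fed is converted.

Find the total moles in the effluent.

1330 lbmol/h

B reacted = 0.19 × 461.1 = 87.61 lbmol/h; ν_B = −2, so ξ = 87.61/2 = 43.8 lbmol/h.
Outlet amounts (n = n₀ + ν ξ):
  B: 461.1 − 2(43.8) = 373.5
  C: 0 + 1(43.8) = 43.8
  A: 908.6 (inert)
Total out = 373.5 + 43.8 + 908.6 = 1326 lbmol/h.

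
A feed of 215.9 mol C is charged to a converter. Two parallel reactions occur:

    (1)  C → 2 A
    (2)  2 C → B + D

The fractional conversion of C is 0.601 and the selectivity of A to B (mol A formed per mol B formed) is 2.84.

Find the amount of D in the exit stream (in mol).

37.9 mol

Conversion of C: C consumed = 0.601 × 215.9 = 129.8 mol = 1ξ₁ + 2ξ₂.
Selectivity: 2ξ₁ / (1ξ₂) = 2.84 → ξ₁ = 1.42 ξ₂.
Substitute: (1·1.42 + 2) ξ₂ = 129.8 → ξ₂ = 37.94 mol, ξ₁ = 53.88 mol.
Outlet amounts (n = n₀ + Σ ν·ξ):
  C: 215.9 − 1(53.88) − 2(37.94) = 86.14
  A: 0 + 2(53.88) = 107.8
  B: 0 + 1(37.94) = 37.94
  D: 0 + 1(37.94) = 37.94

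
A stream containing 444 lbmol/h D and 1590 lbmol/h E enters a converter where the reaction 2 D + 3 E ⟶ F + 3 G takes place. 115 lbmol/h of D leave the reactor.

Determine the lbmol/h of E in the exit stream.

For D: n = n₀ − 2ξ → 115 = 444 − 2ξ, giving ξ = 164.5 lbmol/h.
Outlet amounts (n = n₀ + ν ξ):
  D: 444 − 2(164.5) = 115
  E: 1590 − 3(164.5) = 1096
  F: 0 + 1(164.5) = 164.5
  G: 0 + 3(164.5) = 493.5

1100 lbmol/h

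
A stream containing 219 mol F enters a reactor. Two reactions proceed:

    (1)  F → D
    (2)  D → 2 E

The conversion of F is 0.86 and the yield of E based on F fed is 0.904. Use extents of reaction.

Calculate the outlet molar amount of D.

Conversion of F: F consumed = 1ξ₁ = 0.86 × 219 → ξ₁ = 188.3 mol.
Yield of E: 2ξ₂ / 219 = 0.904 → ξ₂ = 98.99 mol.
Outlet amounts (n = n₀ + Σ ν·ξ):
  F: 219 − 1(188.3) = 30.66
  D: 0 + 1(188.3) − 1(98.99) = 89.35
  E: 0 + 2(98.99) = 198

89.4 mol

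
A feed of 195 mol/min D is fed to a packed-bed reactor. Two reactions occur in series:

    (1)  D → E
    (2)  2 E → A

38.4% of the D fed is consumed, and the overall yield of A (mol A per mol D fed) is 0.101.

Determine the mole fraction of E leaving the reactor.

0.202

Conversion of D: D consumed = 1ξ₁ = 0.384 × 195 → ξ₁ = 74.88 mol/min.
Yield of A: 1ξ₂ / 195 = 0.101 → ξ₂ = 19.7 mol/min.
Outlet amounts (n = n₀ + Σ ν·ξ):
  D: 195 − 1(74.88) = 120.1
  E: 0 + 1(74.88) − 2(19.7) = 35.49
  A: 0 + 1(19.7) = 19.7
Total out = 175.3 mol/min; y_E = 35.49 / 175.3 = 0.2024.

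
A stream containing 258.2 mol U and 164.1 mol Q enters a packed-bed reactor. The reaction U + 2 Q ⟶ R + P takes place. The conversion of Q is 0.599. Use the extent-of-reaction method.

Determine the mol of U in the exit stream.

Q reacted = 0.599 × 164.1 = 98.3 mol; ν_Q = −2, so ξ = 98.3/2 = 49.15 mol.
Outlet amounts (n = n₀ + ν ξ):
  U: 258.2 − 1(49.15) = 209.1
  Q: 164.1 − 2(49.15) = 65.8
  R: 0 + 1(49.15) = 49.15
  P: 0 + 1(49.15) = 49.15

209 mol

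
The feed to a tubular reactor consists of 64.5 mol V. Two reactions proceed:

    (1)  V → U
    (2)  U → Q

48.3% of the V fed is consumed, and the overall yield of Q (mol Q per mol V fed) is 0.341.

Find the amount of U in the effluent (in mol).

Conversion of V: V consumed = 1ξ₁ = 0.483 × 64.5 → ξ₁ = 31.15 mol.
Yield of Q: 1ξ₂ / 64.5 = 0.341 → ξ₂ = 21.99 mol.
Outlet amounts (n = n₀ + Σ ν·ξ):
  V: 64.5 − 1(31.15) = 33.35
  U: 0 + 1(31.15) − 1(21.99) = 9.159
  Q: 0 + 1(21.99) = 21.99

9.16 mol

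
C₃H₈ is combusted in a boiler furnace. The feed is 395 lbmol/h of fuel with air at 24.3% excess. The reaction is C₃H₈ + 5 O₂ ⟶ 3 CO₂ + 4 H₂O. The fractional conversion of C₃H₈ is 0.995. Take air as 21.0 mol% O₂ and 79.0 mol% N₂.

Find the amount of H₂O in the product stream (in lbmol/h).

1570 lbmol/h

Stoichiometric O₂ = 5 × 395 = 1975 lbmol/h; O₂ fed = 1975 × 1.243 = 2455 lbmol/h.
N₂ fed = 2455 × 79/21 = 9235 lbmol/h.
Fuel reacted = 0.995 × 395 → ξ = 393 lbmol/h.
Outlet (n = n₀ + ν ξ):
  C₃H₈: 395 − 1(393) = 1.975
  O₂: 2455 − 5(393) = 489.8
  N₂: 9235 (inert)
  CO₂: 0 + 3(393) = 1179
  H₂O: 0 + 4(393) = 1572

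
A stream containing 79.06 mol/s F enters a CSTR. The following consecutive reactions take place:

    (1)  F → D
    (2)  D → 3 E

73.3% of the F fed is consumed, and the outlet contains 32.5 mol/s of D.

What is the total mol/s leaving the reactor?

130 mol/s

Conversion of F: F consumed = 1ξ₁ = 0.733 × 79.06 → ξ₁ = 57.95 mol/s.
D balance: n_D = 0 + 1ξ₁ − 1ξ₂ = 32.5 → ξ₂ = (1·57.95 − 32.5)/1 = 25.45 mol/s.
Outlet amounts (n = n₀ + Σ ν·ξ):
  F: 79.06 − 1(57.95) = 21.11
  D: 0 + 1(57.95) − 1(25.45) = 32.5
  E: 0 + 3(25.45) = 76.35
Total out = 21.11 + 32.5 + 76.35 = 130 mol/s.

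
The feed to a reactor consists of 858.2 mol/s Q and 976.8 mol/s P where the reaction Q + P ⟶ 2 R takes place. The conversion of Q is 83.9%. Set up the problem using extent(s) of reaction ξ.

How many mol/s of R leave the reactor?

1440 mol/s

Q reacted = 0.839 × 858.2 = 720 mol/s; ν_Q = −1, so ξ = 720/1 = 720 mol/s.
Outlet amounts (n = n₀ + ν ξ):
  Q: 858.2 − 1(720) = 138.2
  P: 976.8 − 1(720) = 256.8
  R: 0 + 2(720) = 1440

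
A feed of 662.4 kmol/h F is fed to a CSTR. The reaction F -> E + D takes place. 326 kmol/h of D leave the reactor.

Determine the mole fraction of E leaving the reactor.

For D: n = n₀ + 1ξ → 326 = 0 + 1ξ, giving ξ = 326 kmol/h.
Outlet amounts (n = n₀ + ν ξ):
  F: 662.4 − 1(326) = 336.4
  E: 0 + 1(326) = 326
  D: 0 + 1(326) = 326
Total out = 988.4 kmol/h; y_E = 326 / 988.4 = 0.3298.

0.33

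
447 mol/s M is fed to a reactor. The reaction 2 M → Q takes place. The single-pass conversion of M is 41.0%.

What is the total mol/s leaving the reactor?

M reacted = 0.41 × 447 = 183.3 mol/s; ν_M = −2, so ξ = 183.3/2 = 91.63 mol/s.
Outlet amounts (n = n₀ + ν ξ):
  M: 447 − 2(91.63) = 263.7
  Q: 0 + 1(91.63) = 91.63
Total out = 263.7 + 91.63 = 355.4 mol/s.

355 mol/s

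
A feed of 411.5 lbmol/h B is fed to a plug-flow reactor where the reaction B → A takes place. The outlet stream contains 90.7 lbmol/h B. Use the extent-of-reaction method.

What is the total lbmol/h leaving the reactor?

For B: n = n₀ − 1ξ → 90.7 = 411.5 − 1ξ, giving ξ = 320.8 lbmol/h.
Outlet amounts (n = n₀ + ν ξ):
  B: 411.5 − 1(320.8) = 90.7
  A: 0 + 1(320.8) = 320.8
Total out = 90.7 + 320.8 = 411.5 lbmol/h.

412 lbmol/h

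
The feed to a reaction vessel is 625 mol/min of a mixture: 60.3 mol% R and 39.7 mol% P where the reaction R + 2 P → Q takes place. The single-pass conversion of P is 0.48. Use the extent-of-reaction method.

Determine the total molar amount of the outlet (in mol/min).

506 mol/min

P reacted = 0.48 × 248.1 = 119.1 mol/min; ν_P = −2, so ξ = 119.1/2 = 59.55 mol/min.
Outlet amounts (n = n₀ + ν ξ):
  R: 376.9 − 1(59.55) = 317.3
  P: 248.1 − 2(59.55) = 129
  Q: 0 + 1(59.55) = 59.55
Total out = 317.3 + 129 + 59.55 = 505.9 mol/min.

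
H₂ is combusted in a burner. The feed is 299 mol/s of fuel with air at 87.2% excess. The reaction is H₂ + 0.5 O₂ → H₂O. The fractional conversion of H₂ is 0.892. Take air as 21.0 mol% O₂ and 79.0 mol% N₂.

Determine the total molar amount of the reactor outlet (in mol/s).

1500 mol/s

Stoichiometric O₂ = 0.5 × 299 = 149.5 mol/s; O₂ fed = 149.5 × 1.872 = 279.9 mol/s.
N₂ fed = 279.9 × 79/21 = 1053 mol/s.
Fuel reacted = 0.892 × 299 → ξ = 266.7 mol/s.
Outlet (n = n₀ + ν ξ):
  H₂: 299 − 1(266.7) = 32.29
  O₂: 279.9 − 0.5(266.7) = 146.5
  N₂: 1053 (inert)
  H₂O: 0 + 1(266.7) = 266.7
Total out = 32.29 + 146.5 + 1053 + 266.7 = 1498 mol/s.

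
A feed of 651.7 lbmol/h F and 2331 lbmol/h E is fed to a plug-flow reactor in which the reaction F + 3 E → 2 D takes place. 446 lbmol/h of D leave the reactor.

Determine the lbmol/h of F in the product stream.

429 lbmol/h

For D: n = n₀ + 2ξ → 446 = 0 + 2ξ, giving ξ = 223 lbmol/h.
Outlet amounts (n = n₀ + ν ξ):
  F: 651.7 − 1(223) = 428.7
  E: 2331 − 3(223) = 1662
  D: 0 + 2(223) = 446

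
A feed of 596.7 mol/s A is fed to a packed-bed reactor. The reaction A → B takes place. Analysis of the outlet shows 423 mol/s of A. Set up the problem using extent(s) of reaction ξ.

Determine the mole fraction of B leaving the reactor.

0.291

For A: n = n₀ − 1ξ → 423 = 596.7 − 1ξ, giving ξ = 173.7 mol/s.
Outlet amounts (n = n₀ + ν ξ):
  A: 596.7 − 1(173.7) = 423
  B: 0 + 1(173.7) = 173.7
Total out = 596.7 mol/s; y_B = 173.7 / 596.7 = 0.2911.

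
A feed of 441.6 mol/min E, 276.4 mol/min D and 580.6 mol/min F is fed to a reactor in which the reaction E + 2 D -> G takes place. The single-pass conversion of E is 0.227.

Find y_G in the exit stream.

0.0913

E reacted = 0.227 × 441.6 = 100.2 mol/min; ν_E = −1, so ξ = 100.2/1 = 100.2 mol/min.
Outlet amounts (n = n₀ + ν ξ):
  E: 441.6 − 1(100.2) = 341.4
  D: 276.4 − 2(100.2) = 75.91
  G: 0 + 1(100.2) = 100.2
  F: 580.6 (inert)
Total out = 1098 mol/min; y_G = 100.2 / 1098 = 0.09129.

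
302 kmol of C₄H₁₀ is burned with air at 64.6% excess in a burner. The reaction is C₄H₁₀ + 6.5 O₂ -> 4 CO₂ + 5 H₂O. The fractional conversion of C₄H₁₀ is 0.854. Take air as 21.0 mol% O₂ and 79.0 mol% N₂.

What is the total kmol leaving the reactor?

16100 kmol

Stoichiometric O₂ = 6.5 × 302 = 1963 kmol; O₂ fed = 1963 × 1.646 = 3231 kmol.
N₂ fed = 3231 × 79/21 = 12160 kmol.
Fuel reacted = 0.854 × 302 → ξ = 257.9 kmol.
Outlet (n = n₀ + ν ξ):
  C₄H₁₀: 302 − 1(257.9) = 44.09
  O₂: 3231 − 6.5(257.9) = 1555
  N₂: 12160 (inert)
  CO₂: 0 + 4(257.9) = 1032
  H₂O: 0 + 5(257.9) = 1290
Total out = 44.09 + 1555 + 12160 + 1032 + 1290 = 16080 kmol.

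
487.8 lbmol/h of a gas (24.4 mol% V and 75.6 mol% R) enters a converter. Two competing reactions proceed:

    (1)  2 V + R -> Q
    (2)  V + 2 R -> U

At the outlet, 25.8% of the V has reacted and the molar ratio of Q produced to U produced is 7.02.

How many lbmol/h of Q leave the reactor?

14.3 lbmol/h

Conversion of V: V consumed = 0.258 × 119 = 30.71 lbmol/h = 2ξ₁ + 1ξ₂.
Selectivity: 1ξ₁ / (1ξ₂) = 7.02 → ξ₁ = 7.02 ξ₂.
Substitute: (2·7.02 + 1) ξ₂ = 30.71 → ξ₂ = 2.042 lbmol/h, ξ₁ = 14.33 lbmol/h.
Outlet amounts (n = n₀ + Σ ν·ξ):
  V: 119 − 2(14.33) − 1(2.042) = 88.32
  R: 368.8 − 1(14.33) − 2(2.042) = 350.4
  Q: 0 + 1(14.33) = 14.33
  U: 0 + 1(2.042) = 2.042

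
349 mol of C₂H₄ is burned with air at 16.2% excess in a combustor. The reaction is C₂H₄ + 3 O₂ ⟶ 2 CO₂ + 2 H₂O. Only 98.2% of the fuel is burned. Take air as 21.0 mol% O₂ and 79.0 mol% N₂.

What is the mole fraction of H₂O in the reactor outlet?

0.112

Stoichiometric O₂ = 3 × 349 = 1047 mol; O₂ fed = 1047 × 1.162 = 1217 mol.
N₂ fed = 1217 × 79/21 = 4577 mol.
Fuel reacted = 0.982 × 349 → ξ = 342.7 mol.
Outlet (n = n₀ + ν ξ):
  C₂H₄: 349 − 1(342.7) = 6.282
  O₂: 1217 − 3(342.7) = 188.5
  N₂: 4577 (inert)
  CO₂: 0 + 2(342.7) = 685.4
  H₂O: 0 + 2(342.7) = 685.4
Total out = 6142 mol; y_H₂O = 685.4 / 6142 = 0.1116.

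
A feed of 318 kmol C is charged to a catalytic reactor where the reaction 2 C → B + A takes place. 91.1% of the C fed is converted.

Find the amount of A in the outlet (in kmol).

145 kmol

C reacted = 0.911 × 318 = 289.7 kmol; ν_C = −2, so ξ = 289.7/2 = 144.8 kmol.
Outlet amounts (n = n₀ + ν ξ):
  C: 318 − 2(144.8) = 28.3
  B: 0 + 1(144.8) = 144.8
  A: 0 + 1(144.8) = 144.8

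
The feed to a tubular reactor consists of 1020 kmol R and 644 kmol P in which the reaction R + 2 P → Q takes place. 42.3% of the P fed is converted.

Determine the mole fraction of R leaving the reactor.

P reacted = 0.423 × 644 = 272.4 kmol; ν_P = −2, so ξ = 272.4/2 = 136.2 kmol.
Outlet amounts (n = n₀ + ν ξ):
  R: 1020 − 1(136.2) = 883.8
  P: 644 − 2(136.2) = 371.6
  Q: 0 + 1(136.2) = 136.2
Total out = 1392 kmol; y_R = 883.8 / 1392 = 0.6351.

0.635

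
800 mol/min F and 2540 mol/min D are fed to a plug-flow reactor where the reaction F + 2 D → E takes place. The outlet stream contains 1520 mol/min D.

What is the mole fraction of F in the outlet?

For D: n = n₀ − 2ξ → 1520 = 2540 − 2ξ, giving ξ = 510 mol/min.
Outlet amounts (n = n₀ + ν ξ):
  F: 800 − 1(510) = 290
  D: 2540 − 2(510) = 1520
  E: 0 + 1(510) = 510
Total out = 2320 mol/min; y_F = 290 / 2320 = 0.125.

0.125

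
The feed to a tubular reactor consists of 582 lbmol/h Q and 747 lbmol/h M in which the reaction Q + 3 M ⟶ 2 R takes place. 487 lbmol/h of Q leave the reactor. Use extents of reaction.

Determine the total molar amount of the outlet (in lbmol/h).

For Q: n = n₀ − 1ξ → 487 = 582 − 1ξ, giving ξ = 95 lbmol/h.
Outlet amounts (n = n₀ + ν ξ):
  Q: 582 − 1(95) = 487
  M: 747 − 3(95) = 462
  R: 0 + 2(95) = 190
Total out = 487 + 462 + 190 = 1139 lbmol/h.

1140 lbmol/h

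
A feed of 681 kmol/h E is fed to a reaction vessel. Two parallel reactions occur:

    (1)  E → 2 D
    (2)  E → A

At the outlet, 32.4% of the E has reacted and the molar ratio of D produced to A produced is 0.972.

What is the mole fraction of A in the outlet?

Conversion of E: E consumed = 0.324 × 681 = 220.6 kmol/h = 1ξ₁ + 1ξ₂.
Selectivity: 2ξ₁ / (1ξ₂) = 0.972 → ξ₁ = 0.486 ξ₂.
Substitute: (1·0.486 + 1) ξ₂ = 220.6 → ξ₂ = 148.5 kmol/h, ξ₁ = 72.16 kmol/h.
Outlet amounts (n = n₀ + Σ ν·ξ):
  E: 681 − 1(72.16) − 1(148.5) = 460.4
  D: 0 + 2(72.16) = 144.3
  A: 0 + 1(148.5) = 148.5
Total out = 753.2 kmol/h; y_A = 148.5 / 753.2 = 0.1971.

0.197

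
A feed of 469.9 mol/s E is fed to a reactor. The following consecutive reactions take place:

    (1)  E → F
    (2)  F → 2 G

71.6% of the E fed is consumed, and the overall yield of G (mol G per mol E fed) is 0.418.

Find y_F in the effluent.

0.419

Conversion of E: E consumed = 1ξ₁ = 0.716 × 469.9 → ξ₁ = 336.4 mol/s.
Yield of G: 2ξ₂ / 469.9 = 0.418 → ξ₂ = 98.21 mol/s.
Outlet amounts (n = n₀ + Σ ν·ξ):
  E: 469.9 − 1(336.4) = 133.5
  F: 0 + 1(336.4) − 1(98.21) = 238.2
  G: 0 + 2(98.21) = 196.4
Total out = 568.1 mol/s; y_F = 238.2 / 568.1 = 0.4194.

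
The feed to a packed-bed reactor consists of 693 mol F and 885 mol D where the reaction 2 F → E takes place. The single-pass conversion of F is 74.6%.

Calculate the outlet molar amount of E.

F reacted = 0.746 × 693 = 517 mol; ν_F = −2, so ξ = 517/2 = 258.5 mol.
Outlet amounts (n = n₀ + ν ξ):
  F: 693 − 2(258.5) = 176
  E: 0 + 1(258.5) = 258.5
  D: 885 (inert)

258 mol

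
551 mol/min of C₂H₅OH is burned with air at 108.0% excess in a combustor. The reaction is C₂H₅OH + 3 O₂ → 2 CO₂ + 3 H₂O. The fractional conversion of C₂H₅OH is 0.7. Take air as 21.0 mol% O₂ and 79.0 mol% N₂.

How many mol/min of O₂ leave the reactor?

2280 mol/min

Stoichiometric O₂ = 3 × 551 = 1653 mol/min; O₂ fed = 1653 × 2.080 = 3438 mol/min.
N₂ fed = 3438 × 79/21 = 12930 mol/min.
Fuel reacted = 0.7 × 551 → ξ = 385.7 mol/min.
Outlet (n = n₀ + ν ξ):
  C₂H₅OH: 551 − 1(385.7) = 165.3
  O₂: 3438 − 3(385.7) = 2281
  N₂: 12930 (inert)
  CO₂: 0 + 2(385.7) = 771.4
  H₂O: 0 + 3(385.7) = 1157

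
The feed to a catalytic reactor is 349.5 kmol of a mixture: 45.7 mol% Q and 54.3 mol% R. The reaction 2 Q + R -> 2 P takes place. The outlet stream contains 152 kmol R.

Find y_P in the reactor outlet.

0.242

For R: n = n₀ − 1ξ → 152 = 189.8 − 1ξ, giving ξ = 37.78 kmol.
Outlet amounts (n = n₀ + ν ξ):
  Q: 159.7 − 2(37.78) = 84.16
  R: 189.8 − 1(37.78) = 152
  P: 0 + 2(37.78) = 75.56
Total out = 311.7 kmol; y_P = 75.56 / 311.7 = 0.2424.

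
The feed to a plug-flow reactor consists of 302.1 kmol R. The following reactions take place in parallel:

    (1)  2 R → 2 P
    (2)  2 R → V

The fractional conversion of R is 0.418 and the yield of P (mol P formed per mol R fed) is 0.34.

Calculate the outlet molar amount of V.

11.8 kmol

Yield of P: 2ξ₁ / 302.1 = 0.34 → ξ₁ = 51.36 kmol.
Conversion of R: 2ξ₁ + 2ξ₂ = 0.418 × 302.1 = 126.3 → ξ₂ = 11.78 kmol.
Outlet amounts (n = n₀ + Σ ν·ξ):
  R: 302.1 − 2(51.36) − 2(11.78) = 175.8
  P: 0 + 2(51.36) = 102.7
  V: 0 + 1(11.78) = 11.78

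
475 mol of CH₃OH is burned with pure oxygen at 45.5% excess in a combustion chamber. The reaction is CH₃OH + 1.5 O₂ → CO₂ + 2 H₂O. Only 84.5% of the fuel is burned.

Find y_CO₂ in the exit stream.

0.234

Stoichiometric O₂ = 1.5 × 475 = 712.5 mol; O₂ fed = 712.5 × 1.455 = 1037 mol.
Fuel reacted = 0.845 × 475 → ξ = 401.4 mol.
Outlet (n = n₀ + ν ξ):
  CH₃OH: 475 − 1(401.4) = 73.62
  O₂: 1037 − 1.5(401.4) = 434.6
  CO₂: 0 + 1(401.4) = 401.4
  H₂O: 0 + 2(401.4) = 802.8
Total out = 1712 mol; y_CO₂ = 401.4 / 1712 = 0.2344.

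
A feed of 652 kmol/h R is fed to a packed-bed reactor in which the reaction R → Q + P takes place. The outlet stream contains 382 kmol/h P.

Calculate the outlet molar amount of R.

270 kmol/h

For P: n = n₀ + 1ξ → 382 = 0 + 1ξ, giving ξ = 382 kmol/h.
Outlet amounts (n = n₀ + ν ξ):
  R: 652 − 1(382) = 270
  Q: 0 + 1(382) = 382
  P: 0 + 1(382) = 382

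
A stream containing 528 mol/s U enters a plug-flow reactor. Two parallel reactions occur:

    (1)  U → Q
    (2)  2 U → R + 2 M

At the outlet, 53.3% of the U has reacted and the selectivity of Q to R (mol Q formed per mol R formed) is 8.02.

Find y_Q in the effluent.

Conversion of U: U consumed = 0.533 × 528 = 281.4 mol/s = 1ξ₁ + 2ξ₂.
Selectivity: 1ξ₁ / (1ξ₂) = 8.02 → ξ₁ = 8.02 ξ₂.
Substitute: (1·8.02 + 2) ξ₂ = 281.4 → ξ₂ = 28.09 mol/s, ξ₁ = 225.3 mol/s.
Outlet amounts (n = n₀ + Σ ν·ξ):
  U: 528 − 1(225.3) − 2(28.09) = 246.6
  Q: 0 + 1(225.3) = 225.3
  R: 0 + 1(28.09) = 28.09
  M: 0 + 2(28.09) = 56.17
Total out = 556.1 mol/s; y_Q = 225.3 / 556.1 = 0.4051.

0.405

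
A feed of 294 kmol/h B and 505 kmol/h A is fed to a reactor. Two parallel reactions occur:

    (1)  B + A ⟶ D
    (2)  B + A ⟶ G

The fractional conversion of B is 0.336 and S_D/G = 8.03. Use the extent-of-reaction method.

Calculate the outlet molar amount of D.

Conversion of B: B consumed = 0.336 × 294 = 98.78 kmol/h = 1ξ₁ + 1ξ₂.
Selectivity: 1ξ₁ / (1ξ₂) = 8.03 → ξ₁ = 8.03 ξ₂.
Substitute: (1·8.03 + 1) ξ₂ = 98.78 → ξ₂ = 10.94 kmol/h, ξ₁ = 87.84 kmol/h.
Outlet amounts (n = n₀ + Σ ν·ξ):
  B: 294 − 1(87.84) − 1(10.94) = 195.2
  A: 505 − 1(87.84) − 1(10.94) = 406.2
  D: 0 + 1(87.84) = 87.84
  G: 0 + 1(10.94) = 10.94

87.8 kmol/h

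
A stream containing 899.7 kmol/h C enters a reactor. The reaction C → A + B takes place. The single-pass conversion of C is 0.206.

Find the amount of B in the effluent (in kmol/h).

C reacted = 0.206 × 899.7 = 185.3 kmol/h; ν_C = −1, so ξ = 185.3/1 = 185.3 kmol/h.
Outlet amounts (n = n₀ + ν ξ):
  C: 899.7 − 1(185.3) = 714.4
  A: 0 + 1(185.3) = 185.3
  B: 0 + 1(185.3) = 185.3

185 kmol/h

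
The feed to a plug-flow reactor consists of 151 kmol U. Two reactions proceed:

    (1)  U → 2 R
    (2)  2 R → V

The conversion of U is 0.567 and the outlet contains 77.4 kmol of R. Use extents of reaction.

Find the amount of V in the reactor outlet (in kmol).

46.9 kmol

Conversion of U: U consumed = 1ξ₁ = 0.567 × 151 → ξ₁ = 85.62 kmol.
R balance: n_R = 0 + 2ξ₁ − 2ξ₂ = 77.4 → ξ₂ = (2·85.62 − 77.4)/2 = 46.92 kmol.
Outlet amounts (n = n₀ + Σ ν·ξ):
  U: 151 − 1(85.62) = 65.38
  R: 0 + 2(85.62) − 2(46.92) = 77.4
  V: 0 + 1(46.92) = 46.92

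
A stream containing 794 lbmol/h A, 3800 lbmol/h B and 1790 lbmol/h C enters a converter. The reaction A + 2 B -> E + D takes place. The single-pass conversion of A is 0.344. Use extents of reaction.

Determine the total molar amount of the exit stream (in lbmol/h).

A reacted = 0.344 × 794 = 273.1 lbmol/h; ν_A = −1, so ξ = 273.1/1 = 273.1 lbmol/h.
Outlet amounts (n = n₀ + ν ξ):
  A: 794 − 1(273.1) = 520.9
  B: 3800 − 2(273.1) = 3254
  E: 0 + 1(273.1) = 273.1
  D: 0 + 1(273.1) = 273.1
  C: 1790 (inert)
Total out = 520.9 + 3254 + 273.1 + 273.1 + 1790 = 6111 lbmol/h.

6110 lbmol/h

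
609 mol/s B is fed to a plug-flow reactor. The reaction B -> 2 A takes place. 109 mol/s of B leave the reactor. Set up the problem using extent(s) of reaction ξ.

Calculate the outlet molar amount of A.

For B: n = n₀ − 1ξ → 109 = 609 − 1ξ, giving ξ = 500 mol/s.
Outlet amounts (n = n₀ + ν ξ):
  B: 609 − 1(500) = 109
  A: 0 + 2(500) = 1000

1000 mol/s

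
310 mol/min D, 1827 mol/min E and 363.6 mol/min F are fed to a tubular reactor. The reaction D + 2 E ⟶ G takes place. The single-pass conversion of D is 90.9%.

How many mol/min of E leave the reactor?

D reacted = 0.909 × 310 = 281.8 mol/min; ν_D = −1, so ξ = 281.8/1 = 281.8 mol/min.
Outlet amounts (n = n₀ + ν ξ):
  D: 310 − 1(281.8) = 28.21
  E: 1827 − 2(281.8) = 1263
  G: 0 + 1(281.8) = 281.8
  F: 363.6 (inert)

1260 mol/min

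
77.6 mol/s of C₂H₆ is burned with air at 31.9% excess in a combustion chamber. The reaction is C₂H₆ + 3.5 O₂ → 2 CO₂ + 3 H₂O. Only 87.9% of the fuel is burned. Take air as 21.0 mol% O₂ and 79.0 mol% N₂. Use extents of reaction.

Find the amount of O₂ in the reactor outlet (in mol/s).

Stoichiometric O₂ = 3.5 × 77.6 = 271.6 mol/s; O₂ fed = 271.6 × 1.319 = 358.2 mol/s.
N₂ fed = 358.2 × 79/21 = 1348 mol/s.
Fuel reacted = 0.879 × 77.6 → ξ = 68.21 mol/s.
Outlet (n = n₀ + ν ξ):
  C₂H₆: 77.6 − 1(68.21) = 9.39
  O₂: 358.2 − 3.5(68.21) = 119.5
  N₂: 1348 (inert)
  CO₂: 0 + 2(68.21) = 136.4
  H₂O: 0 + 3(68.21) = 204.6

120 mol/s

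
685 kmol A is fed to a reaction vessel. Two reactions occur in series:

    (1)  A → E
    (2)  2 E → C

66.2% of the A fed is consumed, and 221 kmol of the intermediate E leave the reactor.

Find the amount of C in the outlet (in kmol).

Conversion of A: A consumed = 1ξ₁ = 0.662 × 685 → ξ₁ = 453.5 kmol.
E balance: n_E = 0 + 1ξ₁ − 2ξ₂ = 221 → ξ₂ = (1·453.5 − 221)/2 = 116.2 kmol.
Outlet amounts (n = n₀ + Σ ν·ξ):
  A: 685 − 1(453.5) = 231.5
  E: 0 + 1(453.5) − 2(116.2) = 221
  C: 0 + 1(116.2) = 116.2

116 kmol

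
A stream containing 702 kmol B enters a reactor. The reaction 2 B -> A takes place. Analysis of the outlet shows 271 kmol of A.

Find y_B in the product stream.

0.371

For A: n = n₀ + 1ξ → 271 = 0 + 1ξ, giving ξ = 271 kmol.
Outlet amounts (n = n₀ + ν ξ):
  B: 702 − 2(271) = 160
  A: 0 + 1(271) = 271
Total out = 431 kmol; y_B = 160 / 431 = 0.3712.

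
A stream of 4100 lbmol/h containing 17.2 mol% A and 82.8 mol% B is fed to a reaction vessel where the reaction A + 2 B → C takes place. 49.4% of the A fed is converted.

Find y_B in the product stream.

A reacted = 0.494 × 705.2 = 348.4 lbmol/h; ν_A = −1, so ξ = 348.4/1 = 348.4 lbmol/h.
Outlet amounts (n = n₀ + ν ξ):
  A: 705.2 − 1(348.4) = 356.8
  B: 3395 − 2(348.4) = 2698
  C: 0 + 1(348.4) = 348.4
Total out = 3403 lbmol/h; y_B = 2698 / 3403 = 0.7928.

0.793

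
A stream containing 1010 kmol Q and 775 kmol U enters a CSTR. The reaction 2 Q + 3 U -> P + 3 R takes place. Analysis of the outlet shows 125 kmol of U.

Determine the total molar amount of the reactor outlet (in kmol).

For U: n = n₀ − 3ξ → 125 = 775 − 3ξ, giving ξ = 216.7 kmol.
Outlet amounts (n = n₀ + ν ξ):
  Q: 1010 − 2(216.7) = 576.7
  U: 775 − 3(216.7) = 125
  P: 0 + 1(216.7) = 216.7
  R: 0 + 3(216.7) = 650
Total out = 576.7 + 125 + 216.7 + 650 = 1568 kmol.

1570 kmol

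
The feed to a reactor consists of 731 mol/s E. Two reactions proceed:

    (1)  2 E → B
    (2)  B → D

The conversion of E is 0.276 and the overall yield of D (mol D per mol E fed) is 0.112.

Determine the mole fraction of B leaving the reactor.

Conversion of E: E consumed = 2ξ₁ = 0.276 × 731 → ξ₁ = 100.9 mol/s.
Yield of D: 1ξ₂ / 731 = 0.112 → ξ₂ = 81.87 mol/s.
Outlet amounts (n = n₀ + Σ ν·ξ):
  E: 731 − 2(100.9) = 529.2
  B: 0 + 1(100.9) − 1(81.87) = 19.01
  D: 0 + 1(81.87) = 81.87
Total out = 630.1 mol/s; y_B = 19.01 / 630.1 = 0.03016.

0.0302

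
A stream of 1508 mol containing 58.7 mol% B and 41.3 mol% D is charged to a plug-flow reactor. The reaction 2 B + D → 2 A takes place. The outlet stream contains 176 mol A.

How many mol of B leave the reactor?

For A: n = n₀ + 2ξ → 176 = 0 + 2ξ, giving ξ = 88 mol.
Outlet amounts (n = n₀ + ν ξ):
  B: 885.2 − 2(88) = 709.2
  D: 622.8 − 1(88) = 534.8
  A: 0 + 2(88) = 176

709 mol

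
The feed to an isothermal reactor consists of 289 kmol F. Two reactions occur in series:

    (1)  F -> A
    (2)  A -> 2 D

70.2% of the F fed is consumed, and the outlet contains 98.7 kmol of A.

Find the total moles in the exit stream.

393 kmol

Conversion of F: F consumed = 1ξ₁ = 0.702 × 289 → ξ₁ = 202.9 kmol.
A balance: n_A = 0 + 1ξ₁ − 1ξ₂ = 98.7 → ξ₂ = (1·202.9 − 98.7)/1 = 104.2 kmol.
Outlet amounts (n = n₀ + Σ ν·ξ):
  F: 289 − 1(202.9) = 86.12
  A: 0 + 1(202.9) − 1(104.2) = 98.7
  D: 0 + 2(104.2) = 208.4
Total out = 86.12 + 98.7 + 208.4 = 393.2 kmol.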